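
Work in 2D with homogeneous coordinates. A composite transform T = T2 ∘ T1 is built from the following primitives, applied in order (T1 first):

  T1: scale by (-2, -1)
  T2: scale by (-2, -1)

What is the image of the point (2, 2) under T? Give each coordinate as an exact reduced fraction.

T(p) = (8, 2)

T1 scale by (-2, -1): (2, 2) → (-4, -2)
T2 scale by (-2, -1): (-4, -2) → (8, 2)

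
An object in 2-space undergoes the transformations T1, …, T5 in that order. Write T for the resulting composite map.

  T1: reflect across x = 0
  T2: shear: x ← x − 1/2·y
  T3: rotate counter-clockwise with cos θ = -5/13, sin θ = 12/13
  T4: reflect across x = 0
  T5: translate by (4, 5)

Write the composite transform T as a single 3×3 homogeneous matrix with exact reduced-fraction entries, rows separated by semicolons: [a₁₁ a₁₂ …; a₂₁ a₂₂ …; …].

T1 = [-1 0 0; 0 1 0; 0 0 1]
T2·T1 = [-1 -1/2 0; 0 1 0; 0 0 1]
T3·…·T1 = [5/13 -19/26 0; -12/13 -11/13 0; 0 0 1]
T4·…·T1 = [-5/13 19/26 0; -12/13 -11/13 0; 0 0 1]
T5·…·T1 = [-5/13 19/26 4; -12/13 -11/13 5; 0 0 1]

T = [-5/13 19/26 4; -12/13 -11/13 5; 0 0 1]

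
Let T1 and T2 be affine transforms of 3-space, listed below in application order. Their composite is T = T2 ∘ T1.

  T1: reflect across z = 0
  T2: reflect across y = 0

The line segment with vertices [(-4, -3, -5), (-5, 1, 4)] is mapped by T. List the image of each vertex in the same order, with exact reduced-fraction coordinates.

image vertices: (-4, 3, 5), (-5, -1, -4)

T1 reflect across z = 0: (-4, -3, -5) → (-4, -3, 5); (-5, 1, 4) → (-5, 1, -4)
T2 reflect across y = 0: (-4, -3, 5) → (-4, 3, 5); (-5, 1, -4) → (-5, -1, -4)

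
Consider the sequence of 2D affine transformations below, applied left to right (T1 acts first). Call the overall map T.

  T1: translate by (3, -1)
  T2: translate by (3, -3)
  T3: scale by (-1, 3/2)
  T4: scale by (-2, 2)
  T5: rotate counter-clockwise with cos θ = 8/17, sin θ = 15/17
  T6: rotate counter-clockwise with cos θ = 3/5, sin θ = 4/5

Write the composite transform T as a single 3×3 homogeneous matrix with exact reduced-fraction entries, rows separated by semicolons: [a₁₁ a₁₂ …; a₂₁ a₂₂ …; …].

T1 = [1 0 3; 0 1 -1; 0 0 1]
T2·T1 = [1 0 6; 0 1 -4; 0 0 1]
T3·…·T1 = [-1 0 -6; 0 3/2 -6; 0 0 1]
T4·…·T1 = [2 0 12; 0 3 -12; 0 0 1]
T5·…·T1 = [16/17 -45/17 276/17; 30/17 24/17 84/17; 0 0 1]
T6·…·T1 = [-72/85 -231/85 492/85; 154/85 -108/85 1356/85; 0 0 1]

T = [-72/85 -231/85 492/85; 154/85 -108/85 1356/85; 0 0 1]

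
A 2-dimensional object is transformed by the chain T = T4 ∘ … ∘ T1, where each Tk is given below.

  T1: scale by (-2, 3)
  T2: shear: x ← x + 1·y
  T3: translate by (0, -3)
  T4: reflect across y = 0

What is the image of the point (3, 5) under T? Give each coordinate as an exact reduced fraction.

T1 scale by (-2, 3): (3, 5) → (-6, 15)
T2 shear: x ← x + 1·y: (-6, 15) → (9, 15)
T3 translate by (0, -3): (9, 15) → (9, 12)
T4 reflect across y = 0: (9, 12) → (9, -12)

T(p) = (9, -12)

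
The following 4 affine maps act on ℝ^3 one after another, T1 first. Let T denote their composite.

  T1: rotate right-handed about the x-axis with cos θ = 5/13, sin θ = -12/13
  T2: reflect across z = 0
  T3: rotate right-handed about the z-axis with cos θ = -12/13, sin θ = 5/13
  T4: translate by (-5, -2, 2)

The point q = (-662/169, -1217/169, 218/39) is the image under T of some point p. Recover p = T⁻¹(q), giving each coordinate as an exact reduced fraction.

p = (-3, 5, 8/3)

T1 = [1 0 0 0; 0 5/13 12/13 0; 0 -12/13 5/13 0; 0 0 0 1]
T2·T1 = [1 0 0 0; 0 5/13 12/13 0; 0 12/13 -5/13 0; 0 0 0 1]
T3·…·T1 = [-12/13 -25/169 -60/169 0; 5/13 -60/169 -144/169 0; 0 12/13 -5/13 0; 0 0 0 1]
T4·…·T1 = [-12/13 -25/169 -60/169 -5; 5/13 -60/169 -144/169 -2; 0 12/13 -5/13 2; 0 0 0 1]
det M = -1; M⁻¹ = [-12/13 5/13 0 -50/13; -25/169 -60/169 12/13 -557/169; -60/169 -144/169 -5/13 -458/169; 0 0 0 1]
M⁻¹ · (-662/169, -1217/169, 218/39)ᵀ = (-3, 5, 8/3)ᵀ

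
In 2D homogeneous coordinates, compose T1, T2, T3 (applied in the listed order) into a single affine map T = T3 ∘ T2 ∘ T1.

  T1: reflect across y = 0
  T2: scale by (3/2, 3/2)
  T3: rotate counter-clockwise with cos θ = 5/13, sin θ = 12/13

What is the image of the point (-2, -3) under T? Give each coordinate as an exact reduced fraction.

T(p) = (-69/13, -27/26)

T1 reflect across y = 0: (-2, -3) → (-2, 3)
T2 scale by (3/2, 3/2): (-2, 3) → (-3, 9/2)
T3 rotate counter-clockwise with cos θ = 5/13, sin θ = 12/13: (-3, 9/2) → (-69/13, -27/26)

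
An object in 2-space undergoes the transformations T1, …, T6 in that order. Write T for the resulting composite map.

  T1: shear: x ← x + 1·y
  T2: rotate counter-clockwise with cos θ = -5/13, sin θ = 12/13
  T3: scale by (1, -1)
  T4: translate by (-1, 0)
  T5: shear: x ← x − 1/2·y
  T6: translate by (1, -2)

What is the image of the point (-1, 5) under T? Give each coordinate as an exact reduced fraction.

T(p) = (-137/26, -49/13)

T1 shear: x ← x + 1·y: (-1, 5) → (4, 5)
T2 rotate counter-clockwise with cos θ = -5/13, sin θ = 12/13: (4, 5) → (-80/13, 23/13)
T3 scale by (1, -1): (-80/13, 23/13) → (-80/13, -23/13)
T4 translate by (-1, 0): (-80/13, -23/13) → (-93/13, -23/13)
T5 shear: x ← x − 1/2·y: (-93/13, -23/13) → (-163/26, -23/13)
T6 translate by (1, -2): (-163/26, -23/13) → (-137/26, -49/13)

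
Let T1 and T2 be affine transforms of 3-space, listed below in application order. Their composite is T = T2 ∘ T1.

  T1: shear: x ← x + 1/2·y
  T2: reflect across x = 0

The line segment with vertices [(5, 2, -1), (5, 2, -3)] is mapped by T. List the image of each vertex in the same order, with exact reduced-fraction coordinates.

image vertices: (-6, 2, -1), (-6, 2, -3)

T1 shear: x ← x + 1/2·y: (5, 2, -1) → (6, 2, -1); (5, 2, -3) → (6, 2, -3)
T2 reflect across x = 0: (6, 2, -1) → (-6, 2, -1); (6, 2, -3) → (-6, 2, -3)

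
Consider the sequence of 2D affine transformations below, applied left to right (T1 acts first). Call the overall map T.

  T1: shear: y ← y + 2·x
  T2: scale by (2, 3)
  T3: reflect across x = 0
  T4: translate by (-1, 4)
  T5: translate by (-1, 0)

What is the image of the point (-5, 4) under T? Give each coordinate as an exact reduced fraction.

T1 shear: y ← y + 2·x: (-5, 4) → (-5, -6)
T2 scale by (2, 3): (-5, -6) → (-10, -18)
T3 reflect across x = 0: (-10, -18) → (10, -18)
T4 translate by (-1, 4): (10, -18) → (9, -14)
T5 translate by (-1, 0): (9, -14) → (8, -14)

T(p) = (8, -14)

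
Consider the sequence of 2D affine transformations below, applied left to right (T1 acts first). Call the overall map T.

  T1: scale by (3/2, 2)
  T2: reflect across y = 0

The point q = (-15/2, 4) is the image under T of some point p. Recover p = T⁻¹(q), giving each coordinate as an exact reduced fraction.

p = (-5, -2)

T1 = [3/2 0 0; 0 2 0; 0 0 1]
T2·T1 = [3/2 0 0; 0 -2 0; 0 0 1]
det M = -3; M⁻¹ = [2/3 0 0; 0 -1/2 0; 0 0 1]
M⁻¹ · (-15/2, 4)ᵀ = (-5, -2)ᵀ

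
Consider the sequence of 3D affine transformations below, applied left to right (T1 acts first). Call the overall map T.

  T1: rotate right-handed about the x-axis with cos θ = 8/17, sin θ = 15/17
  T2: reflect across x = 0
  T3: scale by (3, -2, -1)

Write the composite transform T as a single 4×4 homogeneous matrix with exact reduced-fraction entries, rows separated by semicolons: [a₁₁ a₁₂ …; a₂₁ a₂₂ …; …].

T = [-3 0 0 0; 0 -16/17 30/17 0; 0 -15/17 -8/17 0; 0 0 0 1]

T1 = [1 0 0 0; 0 8/17 -15/17 0; 0 15/17 8/17 0; 0 0 0 1]
T2·T1 = [-1 0 0 0; 0 8/17 -15/17 0; 0 15/17 8/17 0; 0 0 0 1]
T3·…·T1 = [-3 0 0 0; 0 -16/17 30/17 0; 0 -15/17 -8/17 0; 0 0 0 1]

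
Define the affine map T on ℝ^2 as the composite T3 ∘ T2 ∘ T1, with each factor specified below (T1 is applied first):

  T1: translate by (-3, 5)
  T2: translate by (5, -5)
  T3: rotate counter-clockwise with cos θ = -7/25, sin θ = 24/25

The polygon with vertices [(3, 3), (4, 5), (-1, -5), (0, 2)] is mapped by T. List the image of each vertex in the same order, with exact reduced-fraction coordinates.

T1 translate by (-3, 5): (3, 3) → (0, 8); (4, 5) → (1, 10); (-1, -5) → (-4, 0); (0, 2) → (-3, 7)
T2 translate by (5, -5): (0, 8) → (5, 3); (1, 10) → (6, 5); (-4, 0) → (1, -5); (-3, 7) → (2, 2)
T3 rotate counter-clockwise with cos θ = -7/25, sin θ = 24/25: (5, 3) → (-107/25, 99/25); (6, 5) → (-162/25, 109/25); (1, -5) → (113/25, 59/25); (2, 2) → (-62/25, 34/25)

image vertices: (-107/25, 99/25), (-162/25, 109/25), (113/25, 59/25), (-62/25, 34/25)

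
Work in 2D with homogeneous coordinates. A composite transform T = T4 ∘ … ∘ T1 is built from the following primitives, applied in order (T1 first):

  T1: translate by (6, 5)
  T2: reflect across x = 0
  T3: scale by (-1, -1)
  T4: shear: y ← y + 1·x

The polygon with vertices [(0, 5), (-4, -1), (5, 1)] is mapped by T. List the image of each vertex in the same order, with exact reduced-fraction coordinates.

T1 translate by (6, 5): (0, 5) → (6, 10); (-4, -1) → (2, 4); (5, 1) → (11, 6)
T2 reflect across x = 0: (6, 10) → (-6, 10); (2, 4) → (-2, 4); (11, 6) → (-11, 6)
T3 scale by (-1, -1): (-6, 10) → (6, -10); (-2, 4) → (2, -4); (-11, 6) → (11, -6)
T4 shear: y ← y + 1·x: (6, -10) → (6, -4); (2, -4) → (2, -2); (11, -6) → (11, 5)

image vertices: (6, -4), (2, -2), (11, 5)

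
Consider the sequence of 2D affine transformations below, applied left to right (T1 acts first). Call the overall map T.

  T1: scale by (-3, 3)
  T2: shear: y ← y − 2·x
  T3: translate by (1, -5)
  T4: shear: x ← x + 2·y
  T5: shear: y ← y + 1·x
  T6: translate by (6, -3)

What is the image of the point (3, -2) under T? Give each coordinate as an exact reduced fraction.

T(p) = (12, 10)

T1 scale by (-3, 3): (3, -2) → (-9, -6)
T2 shear: y ← y − 2·x: (-9, -6) → (-9, 12)
T3 translate by (1, -5): (-9, 12) → (-8, 7)
T4 shear: x ← x + 2·y: (-8, 7) → (6, 7)
T5 shear: y ← y + 1·x: (6, 7) → (6, 13)
T6 translate by (6, -3): (6, 13) → (12, 10)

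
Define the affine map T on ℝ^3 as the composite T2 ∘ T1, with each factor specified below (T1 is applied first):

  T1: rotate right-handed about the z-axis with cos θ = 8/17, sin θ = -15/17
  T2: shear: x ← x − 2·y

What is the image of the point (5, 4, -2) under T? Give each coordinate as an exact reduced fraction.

T(p) = (186/17, -43/17, -2)

T1 rotate right-handed about the z-axis with cos θ = 8/17, sin θ = -15/17: (5, 4, -2) → (100/17, -43/17, -2)
T2 shear: x ← x − 2·y: (100/17, -43/17, -2) → (186/17, -43/17, -2)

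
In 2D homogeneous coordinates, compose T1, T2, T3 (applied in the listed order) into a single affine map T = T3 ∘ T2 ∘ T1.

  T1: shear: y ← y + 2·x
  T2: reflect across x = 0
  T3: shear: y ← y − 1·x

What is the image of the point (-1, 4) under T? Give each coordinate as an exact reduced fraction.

T1 shear: y ← y + 2·x: (-1, 4) → (-1, 2)
T2 reflect across x = 0: (-1, 2) → (1, 2)
T3 shear: y ← y − 1·x: (1, 2) → (1, 1)

T(p) = (1, 1)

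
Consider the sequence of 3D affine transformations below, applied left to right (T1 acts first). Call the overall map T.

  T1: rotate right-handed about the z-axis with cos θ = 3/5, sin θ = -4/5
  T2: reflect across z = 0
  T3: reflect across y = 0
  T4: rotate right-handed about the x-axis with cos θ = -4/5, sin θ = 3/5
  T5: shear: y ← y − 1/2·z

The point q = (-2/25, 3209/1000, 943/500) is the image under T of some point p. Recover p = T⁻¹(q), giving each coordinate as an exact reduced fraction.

T1 = [3/5 4/5 0 0; -4/5 3/5 0 0; 0 0 1 0; 0 0 0 1]
T2·T1 = [3/5 4/5 0 0; -4/5 3/5 0 0; 0 0 -1 0; 0 0 0 1]
T3·…·T1 = [3/5 4/5 0 0; 4/5 -3/5 0 0; 0 0 -1 0; 0 0 0 1]
T4·…·T1 = [3/5 4/5 0 0; -16/25 12/25 3/5 0; 12/25 -9/25 4/5 0; 0 0 0 1]
T5·…·T1 = [3/5 4/5 0 0; -22/25 33/50 1/5 0; 12/25 -9/25 4/5 0; 0 0 0 1]
det M = 1; M⁻¹ = [3/5 -16/25 4/25 0; 4/5 12/25 -3/25 0; 0 3/5 11/10 0; 0 0 0 1]
M⁻¹ · (-2/25, 3209/1000, 943/500)ᵀ = (-9/5, 5/4, 4)ᵀ

p = (-9/5, 5/4, 4)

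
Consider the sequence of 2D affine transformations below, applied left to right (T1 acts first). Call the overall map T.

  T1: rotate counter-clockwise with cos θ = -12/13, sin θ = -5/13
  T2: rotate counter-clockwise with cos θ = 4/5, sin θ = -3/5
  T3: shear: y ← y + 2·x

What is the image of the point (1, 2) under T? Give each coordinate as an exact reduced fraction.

T(p) = (-19/13, -60/13)

T1 rotate counter-clockwise with cos θ = -12/13, sin θ = -5/13: (1, 2) → (-2/13, -29/13)
T2 rotate counter-clockwise with cos θ = 4/5, sin θ = -3/5: (-2/13, -29/13) → (-19/13, -22/13)
T3 shear: y ← y + 2·x: (-19/13, -22/13) → (-19/13, -60/13)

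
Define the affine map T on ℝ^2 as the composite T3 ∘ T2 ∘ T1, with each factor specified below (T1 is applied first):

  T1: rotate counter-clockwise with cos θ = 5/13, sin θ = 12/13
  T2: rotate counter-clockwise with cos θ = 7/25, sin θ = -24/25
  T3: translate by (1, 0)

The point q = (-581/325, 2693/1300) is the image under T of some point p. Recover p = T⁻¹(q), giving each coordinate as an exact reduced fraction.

T1 = [5/13 -12/13 0; 12/13 5/13 0; 0 0 1]
T2·T1 = [323/325 36/325 0; -36/325 323/325 0; 0 0 1]
T3·…·T1 = [323/325 36/325 1; -36/325 323/325 0; 0 0 1]
det M = 1; M⁻¹ = [323/325 -36/325 -323/325; 36/325 323/325 -36/325; 0 0 1]
M⁻¹ · (-581/325, 2693/1300)ᵀ = (-3, 7/4)ᵀ

p = (-3, 7/4)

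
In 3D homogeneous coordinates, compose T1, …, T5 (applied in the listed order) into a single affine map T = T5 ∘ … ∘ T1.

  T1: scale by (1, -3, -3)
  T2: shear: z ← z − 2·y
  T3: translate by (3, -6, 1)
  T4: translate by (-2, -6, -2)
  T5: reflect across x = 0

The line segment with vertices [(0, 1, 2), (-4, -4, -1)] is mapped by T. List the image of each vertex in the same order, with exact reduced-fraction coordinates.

image vertices: (-1, -15, -1), (3, 0, -22)

T1 scale by (1, -3, -3): (0, 1, 2) → (0, -3, -6); (-4, -4, -1) → (-4, 12, 3)
T2 shear: z ← z − 2·y: (0, -3, -6) → (0, -3, 0); (-4, 12, 3) → (-4, 12, -21)
T3 translate by (3, -6, 1): (0, -3, 0) → (3, -9, 1); (-4, 12, -21) → (-1, 6, -20)
T4 translate by (-2, -6, -2): (3, -9, 1) → (1, -15, -1); (-1, 6, -20) → (-3, 0, -22)
T5 reflect across x = 0: (1, -15, -1) → (-1, -15, -1); (-3, 0, -22) → (3, 0, -22)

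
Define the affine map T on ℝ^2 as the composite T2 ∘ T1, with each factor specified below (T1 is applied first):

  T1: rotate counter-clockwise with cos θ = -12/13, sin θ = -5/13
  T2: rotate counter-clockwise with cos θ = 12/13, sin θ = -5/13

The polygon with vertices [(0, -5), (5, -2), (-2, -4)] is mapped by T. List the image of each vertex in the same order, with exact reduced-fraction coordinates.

image vertices: (0, 5), (-5, 2), (2, 4)

T1 rotate counter-clockwise with cos θ = -12/13, sin θ = -5/13: (0, -5) → (-25/13, 60/13); (5, -2) → (-70/13, -1/13); (-2, -4) → (4/13, 58/13)
T2 rotate counter-clockwise with cos θ = 12/13, sin θ = -5/13: (-25/13, 60/13) → (0, 5); (-70/13, -1/13) → (-5, 2); (4/13, 58/13) → (2, 4)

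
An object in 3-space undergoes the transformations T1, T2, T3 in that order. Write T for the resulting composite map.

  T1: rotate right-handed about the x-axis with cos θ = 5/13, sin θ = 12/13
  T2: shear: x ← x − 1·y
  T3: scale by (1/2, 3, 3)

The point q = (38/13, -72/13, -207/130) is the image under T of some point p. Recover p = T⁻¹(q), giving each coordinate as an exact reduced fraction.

p = (4, -6/5, 3/2)

T1 = [1 0 0 0; 0 5/13 -12/13 0; 0 12/13 5/13 0; 0 0 0 1]
T2·T1 = [1 -5/13 12/13 0; 0 5/13 -12/13 0; 0 12/13 5/13 0; 0 0 0 1]
T3·…·T1 = [1/2 -5/26 6/13 0; 0 15/13 -36/13 0; 0 36/13 15/13 0; 0 0 0 1]
det M = 9/2; M⁻¹ = [2 1/3 0 0; 0 5/39 4/13 0; 0 -4/13 5/39 0; 0 0 0 1]
M⁻¹ · (38/13, -72/13, -207/130)ᵀ = (4, -6/5, 3/2)ᵀ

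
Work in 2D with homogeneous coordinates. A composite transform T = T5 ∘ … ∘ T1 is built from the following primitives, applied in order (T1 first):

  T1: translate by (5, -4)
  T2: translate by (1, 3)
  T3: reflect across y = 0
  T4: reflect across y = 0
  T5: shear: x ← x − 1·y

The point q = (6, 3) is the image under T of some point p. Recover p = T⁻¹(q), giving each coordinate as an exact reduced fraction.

T1 = [1 0 5; 0 1 -4; 0 0 1]
T2·T1 = [1 0 6; 0 1 -1; 0 0 1]
T3·…·T1 = [1 0 6; 0 -1 1; 0 0 1]
T4·…·T1 = [1 0 6; 0 1 -1; 0 0 1]
T5·…·T1 = [1 -1 7; 0 1 -1; 0 0 1]
det M = 1; M⁻¹ = [1 1 -6; 0 1 1; 0 0 1]
M⁻¹ · (6, 3)ᵀ = (3, 4)ᵀ

p = (3, 4)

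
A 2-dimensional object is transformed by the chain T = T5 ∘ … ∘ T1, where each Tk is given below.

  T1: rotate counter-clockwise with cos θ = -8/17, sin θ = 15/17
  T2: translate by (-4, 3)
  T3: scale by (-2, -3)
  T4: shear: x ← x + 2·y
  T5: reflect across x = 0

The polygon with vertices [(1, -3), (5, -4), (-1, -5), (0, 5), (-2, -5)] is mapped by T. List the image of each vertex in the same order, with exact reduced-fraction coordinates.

image vertices: (478/17, -270/17), (852/17, -474/17), (486/17, -228/17), (-220/17, -33/17), (412/17, -183/17)

T1 rotate counter-clockwise with cos θ = -8/17, sin θ = 15/17: (1, -3) → (37/17, 39/17); (5, -4) → (20/17, 107/17); (-1, -5) → (83/17, 25/17); (0, 5) → (-75/17, -40/17); (-2, -5) → (91/17, 10/17)
T2 translate by (-4, 3): (37/17, 39/17) → (-31/17, 90/17); (20/17, 107/17) → (-48/17, 158/17); (83/17, 25/17) → (15/17, 76/17); (-75/17, -40/17) → (-143/17, 11/17); (91/17, 10/17) → (23/17, 61/17)
T3 scale by (-2, -3): (-31/17, 90/17) → (62/17, -270/17); (-48/17, 158/17) → (96/17, -474/17); (15/17, 76/17) → (-30/17, -228/17); (-143/17, 11/17) → (286/17, -33/17); (23/17, 61/17) → (-46/17, -183/17)
T4 shear: x ← x + 2·y: (62/17, -270/17) → (-478/17, -270/17); (96/17, -474/17) → (-852/17, -474/17); (-30/17, -228/17) → (-486/17, -228/17); (286/17, -33/17) → (220/17, -33/17); (-46/17, -183/17) → (-412/17, -183/17)
T5 reflect across x = 0: (-478/17, -270/17) → (478/17, -270/17); (-852/17, -474/17) → (852/17, -474/17); (-486/17, -228/17) → (486/17, -228/17); (220/17, -33/17) → (-220/17, -33/17); (-412/17, -183/17) → (412/17, -183/17)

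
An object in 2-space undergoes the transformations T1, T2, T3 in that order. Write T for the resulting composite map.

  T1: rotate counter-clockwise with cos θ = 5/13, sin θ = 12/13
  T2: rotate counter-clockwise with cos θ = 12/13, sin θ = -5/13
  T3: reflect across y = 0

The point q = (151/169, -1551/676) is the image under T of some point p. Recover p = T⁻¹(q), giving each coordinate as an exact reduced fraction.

p = (9/4, 1)

T1 = [5/13 -12/13 0; 12/13 5/13 0; 0 0 1]
T2·T1 = [120/169 -119/169 0; 119/169 120/169 0; 0 0 1]
T3·…·T1 = [120/169 -119/169 0; -119/169 -120/169 0; 0 0 1]
det M = -1; M⁻¹ = [120/169 -119/169 0; -119/169 -120/169 0; 0 0 1]
M⁻¹ · (151/169, -1551/676)ᵀ = (9/4, 1)ᵀ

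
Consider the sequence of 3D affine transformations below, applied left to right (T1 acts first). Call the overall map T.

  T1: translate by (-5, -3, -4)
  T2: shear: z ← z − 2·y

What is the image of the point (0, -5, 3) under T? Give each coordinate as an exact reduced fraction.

T1 translate by (-5, -3, -4): (0, -5, 3) → (-5, -8, -1)
T2 shear: z ← z − 2·y: (-5, -8, -1) → (-5, -8, 15)

T(p) = (-5, -8, 15)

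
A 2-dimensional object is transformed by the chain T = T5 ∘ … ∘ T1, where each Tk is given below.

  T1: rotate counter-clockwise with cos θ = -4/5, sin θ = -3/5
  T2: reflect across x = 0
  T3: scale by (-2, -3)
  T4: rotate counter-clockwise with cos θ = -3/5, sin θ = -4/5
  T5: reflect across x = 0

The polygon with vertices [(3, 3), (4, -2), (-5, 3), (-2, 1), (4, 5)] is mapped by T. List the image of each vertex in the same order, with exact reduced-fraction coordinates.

image vertices: (-54/5, -33/5), (-36/5, 28/5), (42/5, -41/5), (18/5, -14/5), (-78/5, -56/5)

T1 rotate counter-clockwise with cos θ = -4/5, sin θ = -3/5: (3, 3) → (-3/5, -21/5); (4, -2) → (-22/5, -4/5); (-5, 3) → (29/5, 3/5); (-2, 1) → (11/5, 2/5); (4, 5) → (-1/5, -32/5)
T2 reflect across x = 0: (-3/5, -21/5) → (3/5, -21/5); (-22/5, -4/5) → (22/5, -4/5); (29/5, 3/5) → (-29/5, 3/5); (11/5, 2/5) → (-11/5, 2/5); (-1/5, -32/5) → (1/5, -32/5)
T3 scale by (-2, -3): (3/5, -21/5) → (-6/5, 63/5); (22/5, -4/5) → (-44/5, 12/5); (-29/5, 3/5) → (58/5, -9/5); (-11/5, 2/5) → (22/5, -6/5); (1/5, -32/5) → (-2/5, 96/5)
T4 rotate counter-clockwise with cos θ = -3/5, sin θ = -4/5: (-6/5, 63/5) → (54/5, -33/5); (-44/5, 12/5) → (36/5, 28/5); (58/5, -9/5) → (-42/5, -41/5); (22/5, -6/5) → (-18/5, -14/5); (-2/5, 96/5) → (78/5, -56/5)
T5 reflect across x = 0: (54/5, -33/5) → (-54/5, -33/5); (36/5, 28/5) → (-36/5, 28/5); (-42/5, -41/5) → (42/5, -41/5); (-18/5, -14/5) → (18/5, -14/5); (78/5, -56/5) → (-78/5, -56/5)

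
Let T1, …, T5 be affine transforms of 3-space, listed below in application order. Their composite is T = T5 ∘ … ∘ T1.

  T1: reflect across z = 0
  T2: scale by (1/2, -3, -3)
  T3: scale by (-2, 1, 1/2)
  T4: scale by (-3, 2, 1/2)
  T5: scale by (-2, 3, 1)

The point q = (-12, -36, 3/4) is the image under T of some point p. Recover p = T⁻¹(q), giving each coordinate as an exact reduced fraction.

T1 = [1 0 0 0; 0 1 0 0; 0 0 -1 0; 0 0 0 1]
T2·T1 = [1/2 0 0 0; 0 -3 0 0; 0 0 3 0; 0 0 0 1]
T3·…·T1 = [-1 0 0 0; 0 -3 0 0; 0 0 3/2 0; 0 0 0 1]
T4·…·T1 = [3 0 0 0; 0 -6 0 0; 0 0 3/4 0; 0 0 0 1]
T5·…·T1 = [-6 0 0 0; 0 -18 0 0; 0 0 3/4 0; 0 0 0 1]
det M = 81; M⁻¹ = [-1/6 0 0 0; 0 -1/18 0 0; 0 0 4/3 0; 0 0 0 1]
M⁻¹ · (-12, -36, 3/4)ᵀ = (2, 2, 1)ᵀ

p = (2, 2, 1)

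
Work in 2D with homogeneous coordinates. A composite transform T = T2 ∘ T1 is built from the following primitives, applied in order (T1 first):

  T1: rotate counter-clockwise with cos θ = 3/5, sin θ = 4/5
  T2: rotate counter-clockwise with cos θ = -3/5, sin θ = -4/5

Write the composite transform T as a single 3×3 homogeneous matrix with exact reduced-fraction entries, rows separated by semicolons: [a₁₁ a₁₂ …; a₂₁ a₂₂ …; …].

T1 = [3/5 -4/5 0; 4/5 3/5 0; 0 0 1]
T2·T1 = [7/25 24/25 0; -24/25 7/25 0; 0 0 1]

T = [7/25 24/25 0; -24/25 7/25 0; 0 0 1]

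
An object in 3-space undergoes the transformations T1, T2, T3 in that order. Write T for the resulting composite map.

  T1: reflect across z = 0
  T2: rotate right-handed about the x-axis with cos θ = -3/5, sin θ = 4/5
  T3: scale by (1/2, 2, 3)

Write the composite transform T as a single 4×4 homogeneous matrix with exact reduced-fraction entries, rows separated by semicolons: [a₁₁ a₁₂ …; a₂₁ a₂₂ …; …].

T = [1/2 0 0 0; 0 -6/5 8/5 0; 0 12/5 9/5 0; 0 0 0 1]

T1 = [1 0 0 0; 0 1 0 0; 0 0 -1 0; 0 0 0 1]
T2·T1 = [1 0 0 0; 0 -3/5 4/5 0; 0 4/5 3/5 0; 0 0 0 1]
T3·…·T1 = [1/2 0 0 0; 0 -6/5 8/5 0; 0 12/5 9/5 0; 0 0 0 1]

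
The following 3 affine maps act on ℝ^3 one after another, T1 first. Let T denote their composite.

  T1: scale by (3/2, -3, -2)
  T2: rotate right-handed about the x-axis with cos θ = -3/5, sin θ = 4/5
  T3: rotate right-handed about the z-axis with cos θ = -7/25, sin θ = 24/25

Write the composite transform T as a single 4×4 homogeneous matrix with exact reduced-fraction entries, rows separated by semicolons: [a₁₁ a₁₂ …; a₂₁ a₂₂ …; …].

T = [-21/50 -216/125 -192/125 0; 36/25 -63/125 -56/125 0; 0 -12/5 6/5 0; 0 0 0 1]

T1 = [3/2 0 0 0; 0 -3 0 0; 0 0 -2 0; 0 0 0 1]
T2·T1 = [3/2 0 0 0; 0 9/5 8/5 0; 0 -12/5 6/5 0; 0 0 0 1]
T3·…·T1 = [-21/50 -216/125 -192/125 0; 36/25 -63/125 -56/125 0; 0 -12/5 6/5 0; 0 0 0 1]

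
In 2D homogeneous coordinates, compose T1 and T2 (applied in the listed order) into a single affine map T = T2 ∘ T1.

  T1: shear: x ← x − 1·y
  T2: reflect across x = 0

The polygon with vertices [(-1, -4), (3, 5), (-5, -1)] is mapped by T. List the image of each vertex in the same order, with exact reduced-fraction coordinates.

image vertices: (-3, -4), (2, 5), (4, -1)

T1 shear: x ← x − 1·y: (-1, -4) → (3, -4); (3, 5) → (-2, 5); (-5, -1) → (-4, -1)
T2 reflect across x = 0: (3, -4) → (-3, -4); (-2, 5) → (2, 5); (-4, -1) → (4, -1)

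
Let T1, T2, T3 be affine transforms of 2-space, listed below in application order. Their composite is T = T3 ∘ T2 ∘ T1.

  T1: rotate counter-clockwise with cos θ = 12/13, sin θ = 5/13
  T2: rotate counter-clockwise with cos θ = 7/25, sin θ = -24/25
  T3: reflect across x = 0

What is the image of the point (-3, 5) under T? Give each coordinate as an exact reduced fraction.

T(p) = (-653/325, 1779/325)

T1 rotate counter-clockwise with cos θ = 12/13, sin θ = 5/13: (-3, 5) → (-61/13, 45/13)
T2 rotate counter-clockwise with cos θ = 7/25, sin θ = -24/25: (-61/13, 45/13) → (653/325, 1779/325)
T3 reflect across x = 0: (653/325, 1779/325) → (-653/325, 1779/325)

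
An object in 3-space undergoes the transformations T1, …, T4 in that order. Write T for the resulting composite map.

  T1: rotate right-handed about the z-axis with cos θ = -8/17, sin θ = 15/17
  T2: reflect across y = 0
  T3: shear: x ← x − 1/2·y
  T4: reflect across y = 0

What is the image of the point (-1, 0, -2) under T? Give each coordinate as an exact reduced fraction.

T1 rotate right-handed about the z-axis with cos θ = -8/17, sin θ = 15/17: (-1, 0, -2) → (8/17, -15/17, -2)
T2 reflect across y = 0: (8/17, -15/17, -2) → (8/17, 15/17, -2)
T3 shear: x ← x − 1/2·y: (8/17, 15/17, -2) → (1/34, 15/17, -2)
T4 reflect across y = 0: (1/34, 15/17, -2) → (1/34, -15/17, -2)

T(p) = (1/34, -15/17, -2)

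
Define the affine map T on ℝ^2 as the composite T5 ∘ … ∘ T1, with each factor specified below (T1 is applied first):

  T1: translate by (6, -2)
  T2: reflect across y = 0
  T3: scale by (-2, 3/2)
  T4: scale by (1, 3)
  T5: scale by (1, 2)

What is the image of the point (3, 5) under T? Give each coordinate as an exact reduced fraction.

T1 translate by (6, -2): (3, 5) → (9, 3)
T2 reflect across y = 0: (9, 3) → (9, -3)
T3 scale by (-2, 3/2): (9, -3) → (-18, -9/2)
T4 scale by (1, 3): (-18, -9/2) → (-18, -27/2)
T5 scale by (1, 2): (-18, -27/2) → (-18, -27)

T(p) = (-18, -27)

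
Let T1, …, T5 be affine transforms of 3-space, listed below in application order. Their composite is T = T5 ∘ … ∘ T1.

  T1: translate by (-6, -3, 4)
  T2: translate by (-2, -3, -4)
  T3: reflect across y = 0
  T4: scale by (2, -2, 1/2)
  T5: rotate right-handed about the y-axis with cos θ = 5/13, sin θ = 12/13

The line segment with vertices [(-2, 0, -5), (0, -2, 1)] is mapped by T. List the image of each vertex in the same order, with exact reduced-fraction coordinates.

image vertices: (-10, -12, 35/2), (-74/13, -16, 389/26)

T1 translate by (-6, -3, 4): (-2, 0, -5) → (-8, -3, -1); (0, -2, 1) → (-6, -5, 5)
T2 translate by (-2, -3, -4): (-8, -3, -1) → (-10, -6, -5); (-6, -5, 5) → (-8, -8, 1)
T3 reflect across y = 0: (-10, -6, -5) → (-10, 6, -5); (-8, -8, 1) → (-8, 8, 1)
T4 scale by (2, -2, 1/2): (-10, 6, -5) → (-20, -12, -5/2); (-8, 8, 1) → (-16, -16, 1/2)
T5 rotate right-handed about the y-axis with cos θ = 5/13, sin θ = 12/13: (-20, -12, -5/2) → (-10, -12, 35/2); (-16, -16, 1/2) → (-74/13, -16, 389/26)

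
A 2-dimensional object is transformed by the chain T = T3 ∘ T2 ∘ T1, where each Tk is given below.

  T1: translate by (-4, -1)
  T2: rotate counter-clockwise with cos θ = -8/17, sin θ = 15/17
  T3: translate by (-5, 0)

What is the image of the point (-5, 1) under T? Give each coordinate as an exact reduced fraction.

T1 translate by (-4, -1): (-5, 1) → (-9, 0)
T2 rotate counter-clockwise with cos θ = -8/17, sin θ = 15/17: (-9, 0) → (72/17, -135/17)
T3 translate by (-5, 0): (72/17, -135/17) → (-13/17, -135/17)

T(p) = (-13/17, -135/17)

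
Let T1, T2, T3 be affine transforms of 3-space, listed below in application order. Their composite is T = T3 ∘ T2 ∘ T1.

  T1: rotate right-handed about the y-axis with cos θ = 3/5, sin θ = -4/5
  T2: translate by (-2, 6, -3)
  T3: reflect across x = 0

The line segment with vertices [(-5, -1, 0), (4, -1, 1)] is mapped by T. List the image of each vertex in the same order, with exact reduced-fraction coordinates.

T1 rotate right-handed about the y-axis with cos θ = 3/5, sin θ = -4/5: (-5, -1, 0) → (-3, -1, -4); (4, -1, 1) → (8/5, -1, 19/5)
T2 translate by (-2, 6, -3): (-3, -1, -4) → (-5, 5, -7); (8/5, -1, 19/5) → (-2/5, 5, 4/5)
T3 reflect across x = 0: (-5, 5, -7) → (5, 5, -7); (-2/5, 5, 4/5) → (2/5, 5, 4/5)

image vertices: (5, 5, -7), (2/5, 5, 4/5)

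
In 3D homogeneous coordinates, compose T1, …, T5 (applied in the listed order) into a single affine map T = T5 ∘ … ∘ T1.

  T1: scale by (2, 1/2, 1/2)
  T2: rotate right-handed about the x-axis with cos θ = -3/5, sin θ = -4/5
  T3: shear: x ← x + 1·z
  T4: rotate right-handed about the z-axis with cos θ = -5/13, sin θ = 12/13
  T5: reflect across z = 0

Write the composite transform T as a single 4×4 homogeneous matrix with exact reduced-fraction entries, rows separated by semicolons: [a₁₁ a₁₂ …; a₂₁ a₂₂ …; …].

T1 = [2 0 0 0; 0 1/2 0 0; 0 0 1/2 0; 0 0 0 1]
T2·T1 = [2 0 0 0; 0 -3/10 2/5 0; 0 -2/5 -3/10 0; 0 0 0 1]
T3·…·T1 = [2 -2/5 -3/10 0; 0 -3/10 2/5 0; 0 -2/5 -3/10 0; 0 0 0 1]
T4·…·T1 = [-10/13 28/65 -33/130 0; 24/13 -33/130 -28/65 0; 0 -2/5 -3/10 0; 0 0 0 1]
T5·…·T1 = [-10/13 28/65 -33/130 0; 24/13 -33/130 -28/65 0; 0 2/5 3/10 0; 0 0 0 1]

T = [-10/13 28/65 -33/130 0; 24/13 -33/130 -28/65 0; 0 2/5 3/10 0; 0 0 0 1]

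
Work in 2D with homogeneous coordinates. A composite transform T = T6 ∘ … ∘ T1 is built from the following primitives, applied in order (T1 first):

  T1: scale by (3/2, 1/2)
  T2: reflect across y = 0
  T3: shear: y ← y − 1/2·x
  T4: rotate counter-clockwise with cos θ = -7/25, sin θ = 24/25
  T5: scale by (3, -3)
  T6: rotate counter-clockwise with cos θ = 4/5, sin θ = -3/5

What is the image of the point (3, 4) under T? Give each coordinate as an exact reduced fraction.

T(p) = (-63/20, -183/10)

T1 scale by (3/2, 1/2): (3, 4) → (9/2, 2)
T2 reflect across y = 0: (9/2, 2) → (9/2, -2)
T3 shear: y ← y − 1/2·x: (9/2, -2) → (9/2, -17/4)
T4 rotate counter-clockwise with cos θ = -7/25, sin θ = 24/25: (9/2, -17/4) → (141/50, 551/100)
T5 scale by (3, -3): (141/50, 551/100) → (423/50, -1653/100)
T6 rotate counter-clockwise with cos θ = 4/5, sin θ = -3/5: (423/50, -1653/100) → (-63/20, -183/10)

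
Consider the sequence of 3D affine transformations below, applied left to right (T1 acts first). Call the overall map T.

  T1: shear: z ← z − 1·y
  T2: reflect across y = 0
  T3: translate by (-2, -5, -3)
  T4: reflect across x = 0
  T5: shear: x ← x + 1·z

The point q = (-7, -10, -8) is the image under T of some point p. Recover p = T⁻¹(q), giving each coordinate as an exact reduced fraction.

T1 = [1 0 0 0; 0 1 0 0; 0 -1 1 0; 0 0 0 1]
T2·T1 = [1 0 0 0; 0 -1 0 0; 0 -1 1 0; 0 0 0 1]
T3·…·T1 = [1 0 0 -2; 0 -1 0 -5; 0 -1 1 -3; 0 0 0 1]
T4·…·T1 = [-1 0 0 2; 0 -1 0 -5; 0 -1 1 -3; 0 0 0 1]
T5·…·T1 = [-1 -1 1 -1; 0 -1 0 -5; 0 -1 1 -3; 0 0 0 1]
det M = 1; M⁻¹ = [-1 0 1 2; 0 -1 0 -5; 0 -1 1 -2; 0 0 0 1]
M⁻¹ · (-7, -10, -8)ᵀ = (1, 5, 0)ᵀ

p = (1, 5, 0)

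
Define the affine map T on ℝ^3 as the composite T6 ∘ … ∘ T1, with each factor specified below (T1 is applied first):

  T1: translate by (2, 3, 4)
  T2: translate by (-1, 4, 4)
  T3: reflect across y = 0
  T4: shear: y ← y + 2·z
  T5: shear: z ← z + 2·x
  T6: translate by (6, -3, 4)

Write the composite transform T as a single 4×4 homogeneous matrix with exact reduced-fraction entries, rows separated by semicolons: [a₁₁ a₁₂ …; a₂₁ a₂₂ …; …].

T = [1 0 0 7; 0 -1 2 6; 2 0 1 14; 0 0 0 1]

T1 = [1 0 0 2; 0 1 0 3; 0 0 1 4; 0 0 0 1]
T2·T1 = [1 0 0 1; 0 1 0 7; 0 0 1 8; 0 0 0 1]
T3·…·T1 = [1 0 0 1; 0 -1 0 -7; 0 0 1 8; 0 0 0 1]
T4·…·T1 = [1 0 0 1; 0 -1 2 9; 0 0 1 8; 0 0 0 1]
T5·…·T1 = [1 0 0 1; 0 -1 2 9; 2 0 1 10; 0 0 0 1]
T6·…·T1 = [1 0 0 7; 0 -1 2 6; 2 0 1 14; 0 0 0 1]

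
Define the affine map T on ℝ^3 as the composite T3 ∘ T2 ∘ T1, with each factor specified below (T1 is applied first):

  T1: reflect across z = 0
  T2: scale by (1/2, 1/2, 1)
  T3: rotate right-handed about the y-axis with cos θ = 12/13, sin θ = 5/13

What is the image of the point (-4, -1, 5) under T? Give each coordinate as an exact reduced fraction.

T1 reflect across z = 0: (-4, -1, 5) → (-4, -1, -5)
T2 scale by (1/2, 1/2, 1): (-4, -1, -5) → (-2, -1/2, -5)
T3 rotate right-handed about the y-axis with cos θ = 12/13, sin θ = 5/13: (-2, -1/2, -5) → (-49/13, -1/2, -50/13)

T(p) = (-49/13, -1/2, -50/13)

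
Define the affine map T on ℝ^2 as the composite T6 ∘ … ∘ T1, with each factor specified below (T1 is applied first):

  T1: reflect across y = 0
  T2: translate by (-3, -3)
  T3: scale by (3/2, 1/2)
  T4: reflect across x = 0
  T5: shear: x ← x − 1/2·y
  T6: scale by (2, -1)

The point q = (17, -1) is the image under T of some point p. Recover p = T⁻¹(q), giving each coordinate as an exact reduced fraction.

T1 = [1 0 0; 0 -1 0; 0 0 1]
T2·T1 = [1 0 -3; 0 -1 -3; 0 0 1]
T3·…·T1 = [3/2 0 -9/2; 0 -1/2 -3/2; 0 0 1]
T4·…·T1 = [-3/2 0 9/2; 0 -1/2 -3/2; 0 0 1]
T5·…·T1 = [-3/2 1/4 21/4; 0 -1/2 -3/2; 0 0 1]
T6·…·T1 = [-3 1/2 21/2; 0 1/2 3/2; 0 0 1]
det M = -3/2; M⁻¹ = [-1/3 1/3 3; 0 2 -3; 0 0 1]
M⁻¹ · (17, -1)ᵀ = (-3, -5)ᵀ

p = (-3, -5)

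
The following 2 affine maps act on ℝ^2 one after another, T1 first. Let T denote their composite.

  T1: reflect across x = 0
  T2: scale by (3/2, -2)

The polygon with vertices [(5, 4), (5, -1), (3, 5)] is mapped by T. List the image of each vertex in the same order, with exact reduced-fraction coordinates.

image vertices: (-15/2, -8), (-15/2, 2), (-9/2, -10)

T1 reflect across x = 0: (5, 4) → (-5, 4); (5, -1) → (-5, -1); (3, 5) → (-3, 5)
T2 scale by (3/2, -2): (-5, 4) → (-15/2, -8); (-5, -1) → (-15/2, 2); (-3, 5) → (-9/2, -10)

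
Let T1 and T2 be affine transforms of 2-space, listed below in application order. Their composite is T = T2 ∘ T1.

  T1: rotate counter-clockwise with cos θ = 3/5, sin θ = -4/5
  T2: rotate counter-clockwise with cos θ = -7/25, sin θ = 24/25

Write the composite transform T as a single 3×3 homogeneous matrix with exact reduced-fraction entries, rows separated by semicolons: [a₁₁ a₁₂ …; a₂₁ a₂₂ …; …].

T = [3/5 -4/5 0; 4/5 3/5 0; 0 0 1]

T1 = [3/5 4/5 0; -4/5 3/5 0; 0 0 1]
T2·T1 = [3/5 -4/5 0; 4/5 3/5 0; 0 0 1]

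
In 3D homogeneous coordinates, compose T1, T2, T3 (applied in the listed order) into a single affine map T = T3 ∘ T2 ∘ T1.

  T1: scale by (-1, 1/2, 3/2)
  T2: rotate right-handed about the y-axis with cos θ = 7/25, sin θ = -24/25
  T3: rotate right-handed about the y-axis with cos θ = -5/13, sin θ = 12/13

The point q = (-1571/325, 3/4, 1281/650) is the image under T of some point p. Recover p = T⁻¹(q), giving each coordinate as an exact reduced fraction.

T1 = [-1 0 0 0; 0 1/2 0 0; 0 0 3/2 0; 0 0 0 1]
T2·T1 = [-7/25 0 -36/25 0; 0 1/2 0 0; -24/25 0 21/50 0; 0 0 0 1]
T3·…·T1 = [-253/325 0 306/325 0; 0 1/2 0 0; 204/325 0 759/650 0; 0 0 0 1]
det M = -3/4; M⁻¹ = [-253/325 0 204/325 0; 0 2 0 0; 136/325 0 506/975 0; 0 0 0 1]
M⁻¹ · (-1571/325, 3/4, 1281/650)ᵀ = (5, 3/2, -1)ᵀ

p = (5, 3/2, -1)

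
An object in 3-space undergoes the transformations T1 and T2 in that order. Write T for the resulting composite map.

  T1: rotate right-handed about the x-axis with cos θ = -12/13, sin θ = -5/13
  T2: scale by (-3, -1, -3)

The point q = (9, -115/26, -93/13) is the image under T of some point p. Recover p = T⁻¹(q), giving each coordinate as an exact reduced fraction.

T1 = [1 0 0 0; 0 -12/13 5/13 0; 0 -5/13 -12/13 0; 0 0 0 1]
T2·T1 = [-3 0 0 0; 0 12/13 -5/13 0; 0 15/13 36/13 0; 0 0 0 1]
det M = -9; M⁻¹ = [-1/3 0 0 0; 0 12/13 5/39 0; 0 -5/13 4/13 0; 0 0 0 1]
M⁻¹ · (9, -115/26, -93/13)ᵀ = (-3, -5, -1/2)ᵀ

p = (-3, -5, -1/2)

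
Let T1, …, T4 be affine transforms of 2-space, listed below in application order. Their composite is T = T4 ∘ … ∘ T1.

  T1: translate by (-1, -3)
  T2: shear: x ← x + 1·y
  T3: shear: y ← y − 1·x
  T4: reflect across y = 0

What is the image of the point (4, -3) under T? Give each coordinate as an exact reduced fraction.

T1 translate by (-1, -3): (4, -3) → (3, -6)
T2 shear: x ← x + 1·y: (3, -6) → (-3, -6)
T3 shear: y ← y − 1·x: (-3, -6) → (-3, -3)
T4 reflect across y = 0: (-3, -3) → (-3, 3)

T(p) = (-3, 3)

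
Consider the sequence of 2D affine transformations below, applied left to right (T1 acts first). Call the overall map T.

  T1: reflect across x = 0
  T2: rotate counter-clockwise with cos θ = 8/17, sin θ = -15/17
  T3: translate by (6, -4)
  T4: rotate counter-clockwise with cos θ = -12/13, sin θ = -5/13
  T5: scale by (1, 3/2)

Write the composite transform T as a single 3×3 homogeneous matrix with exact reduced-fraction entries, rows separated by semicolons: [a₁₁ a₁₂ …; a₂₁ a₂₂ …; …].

T = [171/221 -140/221 -92/13; -210/221 -513/442 27/13; 0 0 1]

T1 = [-1 0 0; 0 1 0; 0 0 1]
T2·T1 = [-8/17 15/17 0; 15/17 8/17 0; 0 0 1]
T3·…·T1 = [-8/17 15/17 6; 15/17 8/17 -4; 0 0 1]
T4·…·T1 = [171/221 -140/221 -92/13; -140/221 -171/221 18/13; 0 0 1]
T5·…·T1 = [171/221 -140/221 -92/13; -210/221 -513/442 27/13; 0 0 1]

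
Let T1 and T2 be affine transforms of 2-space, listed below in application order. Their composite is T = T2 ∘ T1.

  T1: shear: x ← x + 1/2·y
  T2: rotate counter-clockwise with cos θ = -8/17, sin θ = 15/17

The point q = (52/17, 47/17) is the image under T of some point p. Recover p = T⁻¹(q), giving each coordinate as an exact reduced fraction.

T1 = [1 1/2 0; 0 1 0; 0 0 1]
T2·T1 = [-8/17 -19/17 0; 15/17 -1/34 0; 0 0 1]
det M = 1; M⁻¹ = [-1/34 19/17 0; -15/17 -8/17 0; 0 0 1]
M⁻¹ · (52/17, 47/17)ᵀ = (3, -4)ᵀ

p = (3, -4)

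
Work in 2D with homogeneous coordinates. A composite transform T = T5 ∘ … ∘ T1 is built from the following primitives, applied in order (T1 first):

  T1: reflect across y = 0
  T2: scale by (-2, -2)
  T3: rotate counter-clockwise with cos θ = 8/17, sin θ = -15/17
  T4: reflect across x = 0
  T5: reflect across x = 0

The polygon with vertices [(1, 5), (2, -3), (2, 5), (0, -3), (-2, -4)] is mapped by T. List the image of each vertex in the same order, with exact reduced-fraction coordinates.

image vertices: (134/17, 110/17), (-122/17, 12/17), (118/17, 140/17), (-90/17, -48/17), (-88/17, -124/17)

T1 reflect across y = 0: (1, 5) → (1, -5); (2, -3) → (2, 3); (2, 5) → (2, -5); (0, -3) → (0, 3); (-2, -4) → (-2, 4)
T2 scale by (-2, -2): (1, -5) → (-2, 10); (2, 3) → (-4, -6); (2, -5) → (-4, 10); (0, 3) → (0, -6); (-2, 4) → (4, -8)
T3 rotate counter-clockwise with cos θ = 8/17, sin θ = -15/17: (-2, 10) → (134/17, 110/17); (-4, -6) → (-122/17, 12/17); (-4, 10) → (118/17, 140/17); (0, -6) → (-90/17, -48/17); (4, -8) → (-88/17, -124/17)
T4 reflect across x = 0: (134/17, 110/17) → (-134/17, 110/17); (-122/17, 12/17) → (122/17, 12/17); (118/17, 140/17) → (-118/17, 140/17); (-90/17, -48/17) → (90/17, -48/17); (-88/17, -124/17) → (88/17, -124/17)
T5 reflect across x = 0: (-134/17, 110/17) → (134/17, 110/17); (122/17, 12/17) → (-122/17, 12/17); (-118/17, 140/17) → (118/17, 140/17); (90/17, -48/17) → (-90/17, -48/17); (88/17, -124/17) → (-88/17, -124/17)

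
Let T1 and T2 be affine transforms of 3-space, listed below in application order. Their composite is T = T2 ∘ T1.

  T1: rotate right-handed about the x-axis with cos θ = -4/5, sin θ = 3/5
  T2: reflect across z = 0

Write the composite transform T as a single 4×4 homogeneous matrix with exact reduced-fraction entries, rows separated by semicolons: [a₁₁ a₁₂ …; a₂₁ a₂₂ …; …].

T = [1 0 0 0; 0 -4/5 -3/5 0; 0 -3/5 4/5 0; 0 0 0 1]

T1 = [1 0 0 0; 0 -4/5 -3/5 0; 0 3/5 -4/5 0; 0 0 0 1]
T2·T1 = [1 0 0 0; 0 -4/5 -3/5 0; 0 -3/5 4/5 0; 0 0 0 1]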